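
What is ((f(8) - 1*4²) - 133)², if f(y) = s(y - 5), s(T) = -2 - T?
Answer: 23716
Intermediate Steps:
f(y) = 3 - y (f(y) = -2 - (y - 5) = -2 - (-5 + y) = -2 + (5 - y) = 3 - y)
((f(8) - 1*4²) - 133)² = (((3 - 1*8) - 1*4²) - 133)² = (((3 - 8) - 1*16) - 133)² = ((-5 - 16) - 133)² = (-21 - 133)² = (-154)² = 23716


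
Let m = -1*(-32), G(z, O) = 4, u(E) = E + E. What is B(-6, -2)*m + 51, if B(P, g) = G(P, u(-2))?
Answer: 179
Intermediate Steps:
u(E) = 2*E
B(P, g) = 4
m = 32
B(-6, -2)*m + 51 = 4*32 + 51 = 128 + 51 = 179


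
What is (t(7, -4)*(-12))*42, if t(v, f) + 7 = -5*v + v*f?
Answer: 35280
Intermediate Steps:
t(v, f) = -7 - 5*v + f*v (t(v, f) = -7 + (-5*v + v*f) = -7 + (-5*v + f*v) = -7 - 5*v + f*v)
(t(7, -4)*(-12))*42 = ((-7 - 5*7 - 4*7)*(-12))*42 = ((-7 - 35 - 28)*(-12))*42 = -70*(-12)*42 = 840*42 = 35280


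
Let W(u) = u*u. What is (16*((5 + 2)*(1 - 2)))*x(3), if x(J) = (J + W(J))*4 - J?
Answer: -5040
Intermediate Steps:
W(u) = u**2
x(J) = 3*J + 4*J**2 (x(J) = (J + J**2)*4 - J = (4*J + 4*J**2) - J = 3*J + 4*J**2)
(16*((5 + 2)*(1 - 2)))*x(3) = (16*((5 + 2)*(1 - 2)))*(3*(3 + 4*3)) = (16*(7*(-1)))*(3*(3 + 12)) = (16*(-7))*(3*15) = -112*45 = -5040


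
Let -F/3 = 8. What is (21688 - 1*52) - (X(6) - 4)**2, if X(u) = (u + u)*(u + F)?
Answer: -26764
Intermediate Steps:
F = -24 (F = -3*8 = -24)
X(u) = 2*u*(-24 + u) (X(u) = (u + u)*(u - 24) = (2*u)*(-24 + u) = 2*u*(-24 + u))
(21688 - 1*52) - (X(6) - 4)**2 = (21688 - 1*52) - (2*6*(-24 + 6) - 4)**2 = (21688 - 52) - (2*6*(-18) - 4)**2 = 21636 - (-216 - 4)**2 = 21636 - 1*(-220)**2 = 21636 - 1*48400 = 21636 - 48400 = -26764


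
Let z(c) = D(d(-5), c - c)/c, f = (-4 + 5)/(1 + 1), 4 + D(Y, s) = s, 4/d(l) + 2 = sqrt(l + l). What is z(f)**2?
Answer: 64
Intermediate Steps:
d(l) = 4/(-2 + sqrt(2)*sqrt(l)) (d(l) = 4/(-2 + sqrt(l + l)) = 4/(-2 + sqrt(2*l)) = 4/(-2 + sqrt(2)*sqrt(l)))
D(Y, s) = -4 + s
f = 1/2 ≈ 0.50000
z(c) = -4/c (z(c) = (-4 + (c - c))/c = (-4 + 0)/c = -4/c)
z(f)**2 = (-4/1/2)**2 = (-4*2)**2 = (-8)**2 = 64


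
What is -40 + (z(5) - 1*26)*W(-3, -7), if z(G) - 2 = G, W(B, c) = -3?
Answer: 17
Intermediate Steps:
z(G) = 2 + G
-40 + (z(5) - 1*26)*W(-3, -7) = -40 + ((2 + 5) - 1*26)*(-3) = -40 + (7 - 26)*(-3) = -40 - 19*(-3) = -40 + 57 = 17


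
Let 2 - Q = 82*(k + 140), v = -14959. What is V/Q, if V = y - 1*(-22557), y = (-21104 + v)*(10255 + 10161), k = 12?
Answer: 245413217/4154 ≈ 59079.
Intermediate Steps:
y = -736262208 (y = (-21104 - 14959)*(10255 + 10161) = -36063*20416 = -736262208)
Q = -12462 (Q = 2 - 82*(12 + 140) = 2 - 82*152 = 2 - 1*12464 = 2 - 12464 = -12462)
V = -736239651 (V = -736262208 - 1*(-22557) = -736262208 + 22557 = -736239651)
V/Q = -736239651/(-12462) = -736239651*(-1/12462) = 245413217/4154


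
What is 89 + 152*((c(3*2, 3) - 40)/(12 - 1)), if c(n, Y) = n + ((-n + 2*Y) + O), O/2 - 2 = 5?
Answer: -2061/11 ≈ -187.36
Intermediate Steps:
O = 14 (O = 4 + 2*5 = 4 + 10 = 14)
c(n, Y) = 14 + 2*Y (c(n, Y) = n + ((-n + 2*Y) + 14) = n + (14 - n + 2*Y) = 14 + 2*Y)
89 + 152*((c(3*2, 3) - 40)/(12 - 1)) = 89 + 152*(((14 + 2*3) - 40)/(12 - 1)) = 89 + 152*(((14 + 6) - 40)/11) = 89 + 152*((20 - 40)*(1/11)) = 89 + 152*(-20*1/11) = 89 + 152*(-20/11) = 89 - 3040/11 = -2061/11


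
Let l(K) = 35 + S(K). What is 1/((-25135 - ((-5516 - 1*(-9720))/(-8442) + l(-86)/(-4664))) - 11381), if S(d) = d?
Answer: -19686744/718871555447 ≈ -2.7386e-5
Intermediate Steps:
l(K) = 35 + K
1/((-25135 - ((-5516 - 1*(-9720))/(-8442) + l(-86)/(-4664))) - 11381) = 1/((-25135 - ((-5516 - 1*(-9720))/(-8442) + (35 - 86)/(-4664))) - 11381) = 1/((-25135 - ((-5516 + 9720)*(-1/8442) - 51*(-1/4664))) - 11381) = 1/((-25135 - (4204*(-1/8442) + 51/4664)) - 11381) = 1/((-25135 - (-2102/4221 + 51/4664)) - 11381) = 1/((-25135 - 1*(-9588457/19686744)) - 11381) = 1/((-25135 + 9588457/19686744) - 11381) = 1/(-494816721983/19686744 - 11381) = 1/(-718871555447/19686744) = -19686744/718871555447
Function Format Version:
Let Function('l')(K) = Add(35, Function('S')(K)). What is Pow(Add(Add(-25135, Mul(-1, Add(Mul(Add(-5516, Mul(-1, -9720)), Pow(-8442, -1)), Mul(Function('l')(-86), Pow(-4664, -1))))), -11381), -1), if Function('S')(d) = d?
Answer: Rational(-19686744, 718871555447) ≈ -2.7386e-5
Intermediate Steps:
Function('l')(K) = Add(35, K)
Pow(Add(Add(-25135, Mul(-1, Add(Mul(Add(-5516, Mul(-1, -9720)), Pow(-8442, -1)), Mul(Function('l')(-86), Pow(-4664, -1))))), -11381), -1) = Pow(Add(Add(-25135, Mul(-1, Add(Mul(Add(-5516, Mul(-1, -9720)), Pow(-8442, -1)), Mul(Add(35, -86), Pow(-4664, -1))))), -11381), -1) = Pow(Add(Add(-25135, Mul(-1, Add(Mul(Add(-5516, 9720), Rational(-1, 8442)), Mul(-51, Rational(-1, 4664))))), -11381), -1) = Pow(Add(Add(-25135, Mul(-1, Add(Mul(4204, Rational(-1, 8442)), Rational(51, 4664)))), -11381), -1) = Pow(Add(Add(-25135, Mul(-1, Add(Rational(-2102, 4221), Rational(51, 4664)))), -11381), -1) = Pow(Add(Add(-25135, Mul(-1, Rational(-9588457, 19686744))), -11381), -1) = Pow(Add(Add(-25135, Rational(9588457, 19686744)), -11381), -1) = Pow(Add(Rational(-494816721983, 19686744), -11381), -1) = Pow(Rational(-718871555447, 19686744), -1) = Rational(-19686744, 718871555447)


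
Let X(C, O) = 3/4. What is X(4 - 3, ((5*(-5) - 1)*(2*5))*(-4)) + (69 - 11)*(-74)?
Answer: -17165/4 ≈ -4291.3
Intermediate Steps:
X(C, O) = 3/4 (X(C, O) = 3*(1/4) = 3/4)
X(4 - 3, ((5*(-5) - 1)*(2*5))*(-4)) + (69 - 11)*(-74) = 3/4 + (69 - 11)*(-74) = 3/4 + 58*(-74) = 3/4 - 4292 = -17165/4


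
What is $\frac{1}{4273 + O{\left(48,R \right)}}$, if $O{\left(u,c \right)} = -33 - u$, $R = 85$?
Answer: $\frac{1}{4192} \approx 0.00023855$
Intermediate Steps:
$\frac{1}{4273 + O{\left(48,R \right)}} = \frac{1}{4273 - 81} = \frac{1}{4192}$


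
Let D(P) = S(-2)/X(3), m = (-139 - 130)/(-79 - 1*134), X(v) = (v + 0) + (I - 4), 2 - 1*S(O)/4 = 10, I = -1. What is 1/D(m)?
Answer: 1/16 ≈ 0.062500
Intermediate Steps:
S(O) = -32 (S(O) = 8 - 4*10 = 8 - 40 = -32)
X(v) = -5 + v (X(v) = (v + 0) + (-1 - 4) = v - 5 = -5 + v)
m = 269/213 (m = -269/(-79 - 134) = -269/(-213) = -269*(-1/213) = 269/213 ≈ 1.2629)
D(P) = 16 (D(P) = -32/(-5 + 3) = -32/(-2) = -32*(-½) = 16)
1/D(m) = 1/16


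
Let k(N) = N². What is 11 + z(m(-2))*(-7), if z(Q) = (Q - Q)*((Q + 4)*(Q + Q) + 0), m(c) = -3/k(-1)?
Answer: 11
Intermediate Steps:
m(c) = -3 (m(c) = -3/((-1)²) = -3/1 = -3*1 = -3)
z(Q) = 0 (z(Q) = 0*((4 + Q)*(2*Q) + 0) = 0*(2*Q*(4 + Q) + 0) = 0*(2*Q*(4 + Q)) = 0)
11 + z(m(-2))*(-7) = 11 + 0*(-7) = 11 + 0 = 11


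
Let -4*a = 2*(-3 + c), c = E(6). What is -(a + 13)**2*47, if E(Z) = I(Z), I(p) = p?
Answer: -24863/4 ≈ -6215.8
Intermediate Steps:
E(Z) = Z
c = 6
a = -3/2 (a = -(-3 + 6)/2 = -3/2 ≈ -1.5000)
-(a + 13)**2*47 = -(-3/2 + 13)**2*47 = -(23/2)**2*47 = -529*47/4 = -1*24863/4 = -24863/4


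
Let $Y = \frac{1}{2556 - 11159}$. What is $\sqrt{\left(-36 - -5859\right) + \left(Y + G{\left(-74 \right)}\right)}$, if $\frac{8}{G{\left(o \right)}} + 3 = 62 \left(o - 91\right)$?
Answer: $\frac{2 \sqrt{1253574116717571705}}{29344833} \approx 76.309$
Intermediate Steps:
$G{\left(o \right)} = \frac{8}{-5645 + 62 o}$ ($G{\left(o \right)} = \frac{8}{-3 + 62 \left(o - 91\right)} = \frac{8}{-3 + 62 \left(-91 + o\right)} = \frac{8}{-3 + \left(-5642 + 62 o\right)} = \frac{8}{-5645 + 62 o}$)
$Y = - \frac{1}{8603}$ ($Y = \frac{1}{-8603} = - \frac{1}{8603} \approx -0.00011624$)
$\sqrt{\left(-36 - -5859\right) + \left(Y + G{\left(-74 \right)}\right)} = \sqrt{\left(-36 - -5859\right) + \left(- \frac{1}{8603} + \frac{8}{-5645 + 62 \left(-74\right)}\right)} = \sqrt{\left(-36 + 5859\right) + \left(- \frac{1}{8603} + \frac{8}{-5645 - 4588}\right)} = \sqrt{5823 + \left(- \frac{1}{8603} + \frac{8}{-10233}\right)} = \sqrt{5823 + \left(- \frac{1}{8603} + 8 \left(- \frac{1}{10233}\right)\right)} = \sqrt{5823 - \frac{79057}{88034499}} = \sqrt{\frac{512624808620}{88034499}} = \frac{2 \sqrt{1253574116717571705}}{29344833}$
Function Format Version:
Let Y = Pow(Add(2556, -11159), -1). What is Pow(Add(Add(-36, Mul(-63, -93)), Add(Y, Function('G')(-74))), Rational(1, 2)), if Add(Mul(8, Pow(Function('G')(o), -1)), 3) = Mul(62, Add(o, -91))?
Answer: Mul(Rational(2, 29344833), Pow(1253574116717571705, Rational(1, 2))) ≈ 76.309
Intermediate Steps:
Function('G')(o) = Mul(8, Pow(Add(-5645, Mul(62, o)), -1)) (Function('G')(o) = Mul(8, Pow(Add(-3, Mul(62, Add(o, -91))), -1)) = Mul(8, Pow(Add(-3, Mul(62, Add(-91, o))), -1)) = Mul(8, Pow(Add(-3, Add(-5642, Mul(62, o))), -1)) = Mul(8, Pow(Add(-5645, Mul(62, o)), -1)))
Y = Rational(-1, 8603) (Y = Pow(-8603, -1) = Rational(-1, 8603) ≈ -0.00011624)
Pow(Add(Add(-36, Mul(-63, -93)), Add(Y, Function('G')(-74))), Rational(1, 2)) = Pow(Add(Add(-36, Mul(-63, -93)), Add(Rational(-1, 8603), Mul(8, Pow(Add(-5645, Mul(62, -74)), -1)))), Rational(1, 2)) = Pow(Add(Add(-36, 5859), Add(Rational(-1, 8603), Mul(8, Pow(Add(-5645, -4588), -1)))), Rational(1, 2)) = Pow(Add(5823, Add(Rational(-1, 8603), Mul(8, Pow(-10233, -1)))), Rational(1, 2)) = Pow(Add(5823, Add(Rational(-1, 8603), Mul(8, Rational(-1, 10233)))), Rational(1, 2)) = Pow(Add(5823, Add(Rational(-1, 8603), Rational(-8, 10233))), Rational(1, 2)) = Pow(Add(5823, Rational(-79057, 88034499)), Rational(1, 2)) = Pow(Rational(512624808620, 88034499), Rational(1, 2)) = Mul(Rational(2, 29344833), Pow(1253574116717571705, Rational(1, 2)))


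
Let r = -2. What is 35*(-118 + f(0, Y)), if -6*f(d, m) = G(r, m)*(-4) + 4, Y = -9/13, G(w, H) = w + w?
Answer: -12740/3 ≈ -4246.7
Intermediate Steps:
G(w, H) = 2*w
Y = -9/13 (Y = -9*1/13 = -9/13 ≈ -0.69231)
f(d, m) = -10/3 (f(d, m) = -((2*(-2))*(-4) + 4)/6 = -(-4*(-4) + 4)/6 = -(16 + 4)/6 = -⅙*20 = -10/3)
35*(-118 + f(0, Y)) = 35*(-118 - 10/3) = 35*(-364/3) = -12740/3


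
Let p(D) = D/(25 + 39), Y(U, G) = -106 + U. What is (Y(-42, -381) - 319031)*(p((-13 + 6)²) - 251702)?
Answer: 5141615890341/64 ≈ 8.0338e+10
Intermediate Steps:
p(D) = D/64
(Y(-42, -381) - 319031)*(p((-13 + 6)²) - 251702) = ((-106 - 42) - 319031)*((-13 + 6)²/64 - 251702) = (-148 - 319031)*((1/64)*(-7)² - 251702) = -319179*((1/64)*49 - 251702) = -319179*(49/64 - 251702) = -319179*(-16108879/64) = 5141615890341/64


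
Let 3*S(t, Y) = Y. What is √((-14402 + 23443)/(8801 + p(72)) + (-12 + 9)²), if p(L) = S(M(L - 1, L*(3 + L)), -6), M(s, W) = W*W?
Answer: 2*√194088342/8799 ≈ 3.1666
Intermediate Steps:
M(s, W) = W²
S(t, Y) = Y/3
p(L) = -2 (p(L) = (⅓)*(-6) = -2)
√((-14402 + 23443)/(8801 + p(72)) + (-12 + 9)²) = √((-14402 + 23443)/(8801 - 2) + (-12 + 9)²) = √(9041/8799 + (-3)²) = √(9041*(1/8799) + 9) = √(9041/8799 + 9) = √(88232/8799) = 2*√194088342/8799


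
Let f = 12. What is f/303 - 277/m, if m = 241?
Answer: -27013/24341 ≈ -1.1098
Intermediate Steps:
f/303 - 277/m = 12/303 - 277/241 = 12*(1/303) - 277*1/241 = 4/101 - 277/241 = -27013/24341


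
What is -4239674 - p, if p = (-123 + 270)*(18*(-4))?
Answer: -4229090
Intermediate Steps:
p = -10584 (p = 147*(-72) = -10584)
-4239674 - p = -4239674 - 1*(-10584) = -4239674 + 10584 = -4229090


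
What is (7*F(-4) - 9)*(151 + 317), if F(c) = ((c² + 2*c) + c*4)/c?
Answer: 2340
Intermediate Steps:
F(c) = (c² + 6*c)/c (F(c) = ((c² + 2*c) + 4*c)/c = (c² + 6*c)/c)
(7*F(-4) - 9)*(151 + 317) = (7*(6 - 4) - 9)*(151 + 317) = (7*2 - 9)*468 = (14 - 9)*468 = 5*468 = 2340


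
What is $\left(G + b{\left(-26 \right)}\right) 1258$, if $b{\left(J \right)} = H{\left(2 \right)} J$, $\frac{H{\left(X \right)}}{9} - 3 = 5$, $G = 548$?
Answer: $-1665592$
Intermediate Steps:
$H{\left(X \right)} = 72$ ($H{\left(X \right)} = 27 + 9 \cdot 5 = 27 + 45 = 72$)
$b{\left(J \right)} = 72 J$
$\left(G + b{\left(-26 \right)}\right) 1258 = \left(548 + 72 \left(-26\right)\right) 1258 = \left(548 - 1872\right) 1258 = \left(-1324\right) 1258 = -1665592$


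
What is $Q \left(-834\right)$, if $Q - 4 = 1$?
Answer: $-4170$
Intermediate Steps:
$Q = 5$ ($Q = 4 + 1 = 5$)
$Q \left(-834\right) = 5 \left(-834\right) = -4170$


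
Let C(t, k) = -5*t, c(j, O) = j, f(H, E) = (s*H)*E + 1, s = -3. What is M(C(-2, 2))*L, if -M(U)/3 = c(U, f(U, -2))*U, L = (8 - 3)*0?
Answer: 0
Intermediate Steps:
f(H, E) = 1 - 3*E*H (f(H, E) = (-3*H)*E + 1 = -3*E*H + 1 = 1 - 3*E*H)
L = 0 (L = 5*0 = 0)
M(U) = -3*U² (M(U) = -3*U*U = -3*U²)
M(C(-2, 2))*L = -3*(-5*(-2))²*0 = -3*10²*0 = -3*100*0 = -300*0 = 0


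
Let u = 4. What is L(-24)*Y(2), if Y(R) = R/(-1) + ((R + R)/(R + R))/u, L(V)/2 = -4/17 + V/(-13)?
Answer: -1246/221 ≈ -5.6380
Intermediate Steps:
L(V) = -8/17 - 2*V/13 (L(V) = 2*(-4/17 + V/(-13)) = 2*(-4*1/17 + V*(-1/13)) = 2*(-4/17 - V/13) = -8/17 - 2*V/13)
Y(R) = 1/4 - R (Y(R) = R/(-1) + ((R + R)/(R + R))/4 = R*(-1) + ((2*R)/((2*R)))*(1/4) = -R + ((2*R)*(1/(2*R)))*(1/4) = -R + 1*(1/4) = -R + 1/4 = 1/4 - R)
L(-24)*Y(2) = (-8/17 - 2/13*(-24))*(1/4 - 1*2) = (-8/17 + 48/13)*(1/4 - 2) = (712/221)*(-7/4) = -1246/221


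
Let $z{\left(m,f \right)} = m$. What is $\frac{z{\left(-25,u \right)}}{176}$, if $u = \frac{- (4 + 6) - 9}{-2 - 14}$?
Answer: $- \frac{25}{176} \approx -0.14205$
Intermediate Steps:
$u = \frac{19}{16}$ ($u = \frac{\left(-1\right) 10 - 9}{-16} = \left(-10 - 9\right) \left(- \frac{1}{16}\right) = \left(-19\right) \left(- \frac{1}{16}\right) = \frac{19}{16} \approx 1.1875$)
$\frac{z{\left(-25,u \right)}}{176} = - \frac{25}{176}$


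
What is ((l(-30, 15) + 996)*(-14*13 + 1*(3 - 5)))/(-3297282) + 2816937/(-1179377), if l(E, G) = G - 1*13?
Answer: -4535832153985/1944369276657 ≈ -2.3328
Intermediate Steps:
l(E, G) = -13 + G (l(E, G) = G - 13 = -13 + G)
((l(-30, 15) + 996)*(-14*13 + 1*(3 - 5)))/(-3297282) + 2816937/(-1179377) = (((-13 + 15) + 996)*(-14*13 + 1*(3 - 5)))/(-3297282) + 2816937/(-1179377) = ((2 + 996)*(-182 + 1*(-2)))*(-1/3297282) + 2816937*(-1/1179377) = (998*(-182 - 2))*(-1/3297282) - 2816937/1179377 = (998*(-184))*(-1/3297282) - 2816937/1179377 = -183632*(-1/3297282) - 2816937/1179377 = 91816/1648641 - 2816937/1179377 = -4535832153985/1944369276657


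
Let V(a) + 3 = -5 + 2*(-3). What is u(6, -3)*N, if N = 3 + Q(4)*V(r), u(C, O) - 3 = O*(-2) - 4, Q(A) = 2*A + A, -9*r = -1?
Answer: -825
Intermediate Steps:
r = ⅑ (r = -⅑*(-1) = ⅑ ≈ 0.11111)
Q(A) = 3*A
V(a) = -14 (V(a) = -3 + (-5 + 2*(-3)) = -3 + (-5 - 6) = -3 - 11 = -14)
u(C, O) = -1 - 2*O (u(C, O) = 3 + (O*(-2) - 4) = 3 + (-2*O - 4) = 3 + (-4 - 2*O) = -1 - 2*O)
N = -165 (N = 3 + (3*4)*(-14) = 3 + 12*(-14) = 3 - 168 = -165)
u(6, -3)*N = (-1 - 2*(-3))*(-165) = (-1 + 6)*(-165) = 5*(-165) = -825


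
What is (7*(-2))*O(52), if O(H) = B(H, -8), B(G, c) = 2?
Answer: -28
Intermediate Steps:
O(H) = 2
(7*(-2))*O(52) = (7*(-2))*2 = -14*2 = -28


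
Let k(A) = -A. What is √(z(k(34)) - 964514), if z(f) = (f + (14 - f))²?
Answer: I*√964318 ≈ 982.0*I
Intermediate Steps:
z(f) = 196 (z(f) = 14² = 196)
√(z(k(34)) - 964514) = √(196 - 964514) = √(-964318) = I*√964318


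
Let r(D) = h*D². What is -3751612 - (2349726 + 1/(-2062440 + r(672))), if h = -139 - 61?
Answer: -563636967423119/92379240 ≈ -6.1013e+6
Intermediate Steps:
h = -200
r(D) = -200*D²
-3751612 - (2349726 + 1/(-2062440 + r(672))) = -3751612 - (2349726 + 1/(-2062440 - 200*672²)) = -3751612 - (2349726 + 1/(-2062440 - 200*451584)) = -3751612 - (2349726 + 1/(-2062440 - 90316800)) = -3751612 - (2349726 + 1/(-92379240)) = -3751612 - (2349726 - 1/92379240) = -3751612 - 1*217065902088239/92379240 = -3751612 - 217065902088239/92379240 = -563636967423119/92379240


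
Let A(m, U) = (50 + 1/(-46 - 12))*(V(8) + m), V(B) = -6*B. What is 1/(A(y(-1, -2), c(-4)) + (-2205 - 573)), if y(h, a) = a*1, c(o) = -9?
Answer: -29/153037 ≈ -0.00018950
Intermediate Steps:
y(h, a) = a
A(m, U) = -69576/29 + 2899*m/58 (A(m, U) = (50 + 1/(-46 - 12))*(-6*8 + m) = (50 + 1/(-58))*(-48 + m) = (50 - 1/58)*(-48 + m) = 2899*(-48 + m)/58 = -69576/29 + 2899*m/58)
1/(A(y(-1, -2), c(-4)) + (-2205 - 573)) = 1/((-69576/29 + (2899/58)*(-2)) + (-2205 - 573)) = 1/((-69576/29 - 2899/29) - 2778) = 1/(-72475/29 - 2778) = 1/(-153037/29) = -29/153037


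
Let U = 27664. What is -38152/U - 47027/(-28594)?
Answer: 345455/1301027 ≈ 0.26552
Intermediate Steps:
-38152/U - 47027/(-28594) = -38152/27664 - 47027/(-28594) = -38152*1/27664 - 47027*(-1/28594) = -251/182 + 47027/28594 = 345455/1301027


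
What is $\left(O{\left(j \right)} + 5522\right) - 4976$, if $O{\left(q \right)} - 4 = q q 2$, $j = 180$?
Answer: $65350$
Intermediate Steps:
$O{\left(q \right)} = 4 + 2 q^{2}$ ($O{\left(q \right)} = 4 + q q 2 = 4 + q^{2} \cdot 2 = 4 + 2 q^{2}$)
$\left(O{\left(j \right)} + 5522\right) - 4976 = \left(\left(4 + 2 \cdot 180^{2}\right) + 5522\right) - 4976 = \left(\left(4 + 2 \cdot 32400\right) + 5522\right) - 4976 = \left(\left(4 + 64800\right) + 5522\right) - 4976 = \left(64804 + 5522\right) - 4976 = 70326 - 4976 = 65350$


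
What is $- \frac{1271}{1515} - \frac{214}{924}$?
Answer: $- \frac{249769}{233310} \approx -1.0705$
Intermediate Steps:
$- \frac{1271}{1515} - \frac{214}{924} = \left(-1271\right) \frac{1}{1515} - \frac{107}{462} = - \frac{1271}{1515} - \frac{107}{462} = - \frac{249769}{233310}$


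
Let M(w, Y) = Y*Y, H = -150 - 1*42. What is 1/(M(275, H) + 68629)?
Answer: 1/105493 ≈ 9.4793e-6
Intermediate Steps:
H = -192 (H = -150 - 42 = -192)
M(w, Y) = Y²
1/(M(275, H) + 68629) = 1/((-192)² + 68629) = 1/(36864 + 68629) = 1/105493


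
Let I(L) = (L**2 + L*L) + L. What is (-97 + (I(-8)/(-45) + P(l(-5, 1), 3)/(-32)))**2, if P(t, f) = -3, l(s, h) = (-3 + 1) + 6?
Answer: 91374481/9216 ≈ 9914.8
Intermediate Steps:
l(s, h) = 4 (l(s, h) = -2 + 6 = 4)
I(L) = L + 2*L**2 (I(L) = (L**2 + L**2) + L = 2*L**2 + L = L + 2*L**2)
(-97 + (I(-8)/(-45) + P(l(-5, 1), 3)/(-32)))**2 = (-97 + (-8*(1 + 2*(-8))/(-45) - 3/(-32)))**2 = (-97 + (-8*(1 - 16)*(-1/45) - 3*(-1/32)))**2 = (-97 + (-8*(-15)*(-1/45) + 3/32))**2 = (-97 + (120*(-1/45) + 3/32))**2 = (-97 + (-8/3 + 3/32))**2 = (-97 - 247/96)**2 = (-9559/96)**2 = 91374481/9216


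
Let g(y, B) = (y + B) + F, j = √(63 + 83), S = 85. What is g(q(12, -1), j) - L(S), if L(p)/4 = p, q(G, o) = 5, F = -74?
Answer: -409 + √146 ≈ -396.92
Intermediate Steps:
L(p) = 4*p
j = √146 ≈ 12.083
g(y, B) = -74 + B + y (g(y, B) = (y + B) - 74 = (B + y) - 74 = -74 + B + y)
g(q(12, -1), j) - L(S) = (-74 + √146 + 5) - 4*85 = (-69 + √146) - 1*340 = (-69 + √146) - 340 = -409 + √146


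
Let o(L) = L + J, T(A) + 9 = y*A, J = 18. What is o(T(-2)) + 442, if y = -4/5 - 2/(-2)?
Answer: 2253/5 ≈ 450.60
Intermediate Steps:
y = 1/5 (y = -4*1/5 - 2*(-1/2) = -4/5 + 1 = 1/5 ≈ 0.20000)
T(A) = -9 + A/5
o(L) = 18 + L (o(L) = L + 18 = 18 + L)
o(T(-2)) + 442 = (18 + (-9 + (1/5)*(-2))) + 442 = (18 + (-9 - 2/5)) + 442 = (18 - 47/5) + 442 = 43/5 + 442 = 2253/5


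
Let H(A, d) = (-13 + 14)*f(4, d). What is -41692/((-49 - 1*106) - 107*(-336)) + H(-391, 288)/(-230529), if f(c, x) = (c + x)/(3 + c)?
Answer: -67288958200/57765726291 ≈ -1.1649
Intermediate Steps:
f(c, x) = (c + x)/(3 + c)
H(A, d) = 4/7 + d/7 (H(A, d) = (-13 + 14)*((4 + d)/(3 + 4)) = 1*((4 + d)/7) = 1*(4/7 + d/7) = 4/7 + d/7)
-41692/((-49 - 1*106) - 107*(-336)) + H(-391, 288)/(-230529) = -41692/((-49 - 1*106) - 107*(-336)) + (4/7 + (1/7)*288)/(-230529) = -41692/((-49 - 106) + 35952) + (4/7 + 288/7)*(-1/230529) = -41692/(-155 + 35952) + (292/7)*(-1/230529) = -41692/35797 - 292/1613703 = -67288958200/57765726291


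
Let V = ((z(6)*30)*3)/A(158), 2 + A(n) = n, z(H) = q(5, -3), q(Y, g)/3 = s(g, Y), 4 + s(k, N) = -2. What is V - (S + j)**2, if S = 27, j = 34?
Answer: -48508/13 ≈ -3731.4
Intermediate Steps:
s(k, N) = -6 (s(k, N) = -4 - 2 = -6)
q(Y, g) = -18 (q(Y, g) = 3*(-6) = -18)
z(H) = -18
A(n) = -2 + n
V = -135/13 (V = (-18*30*3)/(-2 + 158) = -540*3/156 = -1620*1/156 = -135/13 ≈ -10.385)
V - (S + j)**2 = -135/13 - (27 + 34)**2 = -135/13 - 1*61**2 = -135/13 - 1*3721 = -135/13 - 3721 = -48508/13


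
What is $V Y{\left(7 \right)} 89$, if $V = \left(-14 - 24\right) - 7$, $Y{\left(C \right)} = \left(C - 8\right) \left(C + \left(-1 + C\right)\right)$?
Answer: $52065$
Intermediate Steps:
$Y{\left(C \right)} = \left(-1 + 2 C\right) \left(-8 + C\right)$ ($Y{\left(C \right)} = \left(-8 + C\right) \left(-1 + 2 C\right) = \left(-1 + 2 C\right) \left(-8 + C\right)$)
$V = -45$ ($V = -38 - 7 = -45$)
$V Y{\left(7 \right)} 89 = - 45 \left(8 - 119 + 2 \cdot 7^{2}\right) 89 = - 45 \left(8 - 119 + 2 \cdot 49\right) 89 = - 45 \left(8 - 119 + 98\right) 89 = \left(-45\right) \left(-13\right) 89 = 585 \cdot 89 = 52065$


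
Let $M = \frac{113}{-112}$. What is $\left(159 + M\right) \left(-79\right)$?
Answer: $- \frac{1397905}{112} \approx -12481.0$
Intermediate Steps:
$M = - \frac{113}{112}$ ($M = 113 \left(- \frac{1}{112}\right) = - \frac{113}{112} \approx -1.0089$)
$\left(159 + M\right) \left(-79\right) = \left(159 - \frac{113}{112}\right) \left(-79\right) = \frac{17695}{112} \left(-79\right) = - \frac{1397905}{112}$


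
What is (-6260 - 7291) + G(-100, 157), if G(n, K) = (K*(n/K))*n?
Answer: -3551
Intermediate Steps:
G(n, K) = n² (G(n, K) = n*n = n²)
(-6260 - 7291) + G(-100, 157) = (-6260 - 7291) + (-100)² = -13551 + 10000 = -3551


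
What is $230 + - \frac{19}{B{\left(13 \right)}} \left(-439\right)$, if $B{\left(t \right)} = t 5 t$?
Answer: $\frac{202691}{845} \approx 239.87$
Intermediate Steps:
$B{\left(t \right)} = 5 t^{2}$ ($B{\left(t \right)} = 5 t t = 5 t^{2}$)
$230 + - \frac{19}{B{\left(13 \right)}} \left(-439\right) = 230 + - \frac{19}{5 \cdot 13^{2}} \left(-439\right) = 230 + - \frac{19}{5 \cdot 169} \left(-439\right) = 230 + - \frac{19}{845} \left(-439\right) = 230 + \left(-19\right) \frac{1}{845} \left(-439\right) = 230 - - \frac{8341}{845} = 230 + \frac{8341}{845} = \frac{202691}{845}$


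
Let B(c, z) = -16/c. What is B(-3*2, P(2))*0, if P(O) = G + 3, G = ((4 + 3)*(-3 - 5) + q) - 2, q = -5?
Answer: 0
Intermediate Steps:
G = -63 (G = ((4 + 3)*(-3 - 5) - 5) - 2 = (7*(-8) - 5) - 2 = (-56 - 5) - 2 = -61 - 2 = -63)
P(O) = -60 (P(O) = -63 + 3 = -60)
B(-3*2, P(2))*0 = -16/((-3*2))*0 = -16/(-6)*0 = -16*(-1/6)*0 = (8/3)*0 = 0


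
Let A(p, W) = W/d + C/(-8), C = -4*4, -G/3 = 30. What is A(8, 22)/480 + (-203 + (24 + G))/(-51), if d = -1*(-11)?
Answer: 10777/2040 ≈ 5.2828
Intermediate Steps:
G = -90 (G = -3*30 = -90)
C = -16
d = 11
A(p, W) = 2 + W/11 (A(p, W) = W/11 - 16/(-8) = W*(1/11) - 16*(-⅛) = W/11 + 2 = 2 + W/11)
A(8, 22)/480 + (-203 + (24 + G))/(-51) = (2 + (1/11)*22)/480 + (-203 + (24 - 90))/(-51) = (2 + 2)*(1/480) + (-203 - 66)*(-1/51) = 4*(1/480) - 269*(-1/51) = 1/120 + 269/51 = 10777/2040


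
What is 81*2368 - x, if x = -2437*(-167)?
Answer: -215171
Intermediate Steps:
x = 406979
81*2368 - x = 81*2368 - 1*406979 = 191808 - 406979 = -215171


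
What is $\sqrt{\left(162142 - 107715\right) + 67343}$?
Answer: $3 \sqrt{13530} \approx 348.96$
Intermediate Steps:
$\sqrt{\left(162142 - 107715\right) + 67343} = \sqrt{54427 + 67343} = \sqrt{121770} = 3 \sqrt{13530}$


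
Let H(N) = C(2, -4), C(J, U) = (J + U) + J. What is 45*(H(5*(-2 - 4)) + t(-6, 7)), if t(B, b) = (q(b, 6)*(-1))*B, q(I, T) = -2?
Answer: -540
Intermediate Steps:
t(B, b) = 2*B (t(B, b) = (-2*(-1))*B = 2*B)
C(J, U) = U + 2*J
H(N) = 0 (H(N) = -4 + 2*2 = -4 + 4 = 0)
45*(H(5*(-2 - 4)) + t(-6, 7)) = 45*(0 + 2*(-6)) = 45*(0 - 12) = 45*(-12) = -540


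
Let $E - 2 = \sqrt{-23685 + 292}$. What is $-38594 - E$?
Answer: $-38596 - i \sqrt{23393} \approx -38596.0 - 152.95 i$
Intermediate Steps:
$E = 2 + i \sqrt{23393}$ ($E = 2 + \sqrt{-23685 + 292} = 2 + \sqrt{-23393} = 2 + i \sqrt{23393} \approx 2.0 + 152.95 i$)
$-38594 - E = -38594 - \left(2 + i \sqrt{23393}\right) = -38596 - i \sqrt{23393}$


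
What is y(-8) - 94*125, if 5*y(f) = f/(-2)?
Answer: -58746/5 ≈ -11749.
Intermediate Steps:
y(f) = -f/10 (y(f) = (f/(-2))/5 = (-f/2)/5 = -f/10)
y(-8) - 94*125 = -1/10*(-8) - 94*125 = 4/5 - 11750 = -58746/5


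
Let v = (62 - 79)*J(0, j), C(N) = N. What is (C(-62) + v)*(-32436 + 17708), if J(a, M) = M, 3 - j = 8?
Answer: -338744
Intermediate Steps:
j = -5 (j = 3 - 1*8 = 3 - 8 = -5)
v = 85 (v = (62 - 79)*(-5) = -17*(-5) = 85)
(C(-62) + v)*(-32436 + 17708) = (-62 + 85)*(-32436 + 17708) = 23*(-14728) = -338744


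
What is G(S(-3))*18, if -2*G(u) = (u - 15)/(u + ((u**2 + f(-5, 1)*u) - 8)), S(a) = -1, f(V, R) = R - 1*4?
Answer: -144/5 ≈ -28.800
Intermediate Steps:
f(V, R) = -4 + R (f(V, R) = R - 4 = -4 + R)
G(u) = -(-15 + u)/(2*(-8 + u**2 - 2*u)) (G(u) = -(u - 15)/(2*(u + ((u**2 + (-4 + 1)*u) - 8))) = -(-15 + u)/(2*(u + ((u**2 - 3*u) - 8))) = -(-15 + u)/(2*(u + (-8 + u**2 - 3*u))) = -(-15 + u)/(2*(-8 + u**2 - 2*u)))
G(S(-3))*18 = ((15 - 1*(-1))/(2*(-8 + (-1)**2 - 2*(-1))))*18 = ((15 + 1)/(2*(-8 + 1 + 2)))*18 = ((1/2)*16/(-5))*18 = ((1/2)*(-1/5)*16)*18 = -8/5*18 = -144/5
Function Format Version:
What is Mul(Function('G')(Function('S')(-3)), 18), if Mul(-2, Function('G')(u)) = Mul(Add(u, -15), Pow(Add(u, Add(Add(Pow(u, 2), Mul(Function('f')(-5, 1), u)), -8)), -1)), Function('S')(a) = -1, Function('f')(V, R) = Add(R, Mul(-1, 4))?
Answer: Rational(-144, 5) ≈ -28.800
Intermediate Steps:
Function('f')(V, R) = Add(-4, R) (Function('f')(V, R) = Add(R, -4) = Add(-4, R))
Function('G')(u) = Mul(Rational(-1, 2), Pow(Add(-8, Pow(u, 2), Mul(-2, u)), -1), Add(-15, u)) (Function('G')(u) = Mul(Rational(-1, 2), Mul(Add(u, -15), Pow(Add(u, Add(Add(Pow(u, 2), Mul(Add(-4, 1), u)), -8)), -1))) = Mul(Rational(-1, 2), Mul(Add(-15, u), Pow(Add(u, Add(Add(Pow(u, 2), Mul(-3, u)), -8)), -1))) = Mul(Rational(-1, 2), Mul(Add(-15, u), Pow(Add(u, Add(-8, Pow(u, 2), Mul(-3, u))), -1))) = Mul(Rational(-1, 2), Mul(Add(-15, u), Pow(Add(-8, Pow(u, 2), Mul(-2, u)), -1))) = Mul(Rational(-1, 2), Mul(Pow(Add(-8, Pow(u, 2), Mul(-2, u)), -1), Add(-15, u))) = Mul(Rational(-1, 2), Pow(Add(-8, Pow(u, 2), Mul(-2, u)), -1), Add(-15, u)))
Mul(Function('G')(Function('S')(-3)), 18) = Mul(Mul(Rational(1, 2), Pow(Add(-8, Pow(-1, 2), Mul(-2, -1)), -1), Add(15, Mul(-1, -1))), 18) = Mul(Mul(Rational(1, 2), Pow(Add(-8, 1, 2), -1), Add(15, 1)), 18) = Mul(Mul(Rational(1, 2), Pow(-5, -1), 16), 18) = Mul(Mul(Rational(1, 2), Rational(-1, 5), 16), 18) = Mul(Rational(-8, 5), 18) = Rational(-144, 5)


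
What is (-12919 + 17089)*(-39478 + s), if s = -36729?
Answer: -317783190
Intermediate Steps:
(-12919 + 17089)*(-39478 + s) = (-12919 + 17089)*(-39478 - 36729) = 4170*(-76207) = -317783190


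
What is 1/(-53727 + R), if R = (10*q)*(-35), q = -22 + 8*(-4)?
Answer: -1/34827 ≈ -2.8713e-5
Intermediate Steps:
q = -54 (q = -22 - 32 = -54)
R = 18900 (R = (10*(-54))*(-35) = -540*(-35) = 18900)
1/(-53727 + R) = 1/(-53727 + 18900) = 1/(-34827) = -1/34827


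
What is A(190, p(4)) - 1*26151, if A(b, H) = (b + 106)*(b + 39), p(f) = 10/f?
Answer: 41633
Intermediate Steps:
A(b, H) = (39 + b)*(106 + b) (A(b, H) = (106 + b)*(39 + b) = (39 + b)*(106 + b))
A(190, p(4)) - 1*26151 = (4134 + 190**2 + 145*190) - 1*26151 = (4134 + 36100 + 27550) - 26151 = 67784 - 26151 = 41633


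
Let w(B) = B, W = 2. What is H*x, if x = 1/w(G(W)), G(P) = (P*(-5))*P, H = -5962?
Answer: 2981/10 ≈ 298.10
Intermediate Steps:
G(P) = -5*P**2 (G(P) = (-5*P)*P = -5*P**2)
x = -1/20 (x = 1/(-5*2**2) = 1/(-5*4) = 1/(-20) = -1/20 ≈ -0.050000)
H*x = -5962*(-1/20) = 2981/10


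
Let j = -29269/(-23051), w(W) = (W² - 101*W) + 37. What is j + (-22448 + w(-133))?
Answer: 200826530/23051 ≈ 8712.3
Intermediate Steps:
w(W) = 37 + W² - 101*W
j = 29269/23051 (j = -29269*(-1/23051) = 29269/23051 ≈ 1.2697)
j + (-22448 + w(-133)) = 29269/23051 + (-22448 + (37 + (-133)² - 101*(-133))) = 29269/23051 + (-22448 + (37 + 17689 + 13433)) = 29269/23051 + (-22448 + 31159) = 29269/23051 + 8711 = 200826530/23051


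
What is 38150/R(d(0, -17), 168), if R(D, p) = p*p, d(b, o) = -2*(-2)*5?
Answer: 2725/2016 ≈ 1.3517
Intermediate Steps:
d(b, o) = 20 (d(b, o) = 4*5 = 20)
R(D, p) = p²
38150/R(d(0, -17), 168) = 38150/(168²) = 38150/28224 = 38150*(1/28224) = 2725/2016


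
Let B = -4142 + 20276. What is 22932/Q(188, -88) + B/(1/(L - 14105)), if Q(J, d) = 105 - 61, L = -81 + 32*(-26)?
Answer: -2665298799/11 ≈ -2.4230e+8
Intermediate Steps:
L = -913 (L = -81 - 832 = -913)
B = 16134
Q(J, d) = 44
22932/Q(188, -88) + B/(1/(L - 14105)) = 22932/44 + 16134/(1/(-913 - 14105)) = 22932*(1/44) + 16134/(1/(-15018)) = 5733/11 + 16134/(-1/15018) = 5733/11 + 16134*(-15018) = 5733/11 - 242300412 = -2665298799/11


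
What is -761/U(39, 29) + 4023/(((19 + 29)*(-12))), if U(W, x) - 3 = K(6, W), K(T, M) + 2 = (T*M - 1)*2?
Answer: -257453/29888 ≈ -8.6139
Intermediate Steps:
K(T, M) = -4 + 2*M*T (K(T, M) = -2 + (T*M - 1)*2 = -2 + (M*T - 1)*2 = -2 + (-1 + M*T)*2 = -2 + (-2 + 2*M*T) = -4 + 2*M*T)
U(W, x) = -1 + 12*W (U(W, x) = 3 + (-4 + 2*W*6) = 3 + (-4 + 12*W) = -1 + 12*W)
-761/U(39, 29) + 4023/(((19 + 29)*(-12))) = -761/(-1 + 12*39) + 4023/(((19 + 29)*(-12))) = -761/(-1 + 468) + 4023/((48*(-12))) = -761/467 + 4023/(-576) = -761*1/467 + 4023*(-1/576) = -761/467 - 447/64 = -257453/29888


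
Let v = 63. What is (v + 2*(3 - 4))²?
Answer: 3721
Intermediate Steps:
(v + 2*(3 - 4))² = (63 + 2*(3 - 4))² = (63 + 2*(-1))² = (63 - 2)² = 61² = 3721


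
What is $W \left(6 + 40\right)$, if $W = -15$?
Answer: $-690$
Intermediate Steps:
$W \left(6 + 40\right) = - 15 \left(6 + 40\right) = \left(-15\right) 46 = -690$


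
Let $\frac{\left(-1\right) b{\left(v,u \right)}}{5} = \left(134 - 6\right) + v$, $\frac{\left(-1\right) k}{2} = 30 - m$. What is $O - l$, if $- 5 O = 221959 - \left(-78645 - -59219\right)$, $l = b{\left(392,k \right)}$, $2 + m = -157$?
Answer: $-45677$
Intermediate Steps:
$m = -159$ ($m = -2 - 157 = -159$)
$k = -378$ ($k = - 2 \left(30 - -159\right) = - 2 \left(30 + 159\right) = \left(-2\right) 189 = -378$)
$b{\left(v,u \right)} = -640 - 5 v$ ($b{\left(v,u \right)} = - 5 \left(\left(134 - 6\right) + v\right) = - 5 \left(128 + v\right) = -640 - 5 v$)
$l = -2600$ ($l = -640 - 1960 = -2600$)
$O = -48277$ ($O = - \frac{221959 - \left(-78645 - -59219\right)}{5} = - \frac{221959 - \left(-78645 + 59219\right)}{5} = - \frac{221959 - -19426}{5} = - \frac{221959 + 19426}{5} = \left(- \frac{1}{5}\right) 241385 = -48277$)
$O - l = -48277 - -2600 = -48277 + 2600 = -45677$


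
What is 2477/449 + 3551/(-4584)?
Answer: 9760169/2058216 ≈ 4.7421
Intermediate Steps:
2477/449 + 3551/(-4584) = 2477*(1/449) + 3551*(-1/4584) = 2477/449 - 3551/4584 = 9760169/2058216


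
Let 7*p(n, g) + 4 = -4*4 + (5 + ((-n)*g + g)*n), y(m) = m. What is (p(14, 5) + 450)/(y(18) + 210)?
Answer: 2225/1596 ≈ 1.3941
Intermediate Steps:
p(n, g) = -15/7 + n*(g - g*n)/7 (p(n, g) = -4/7 + (-4*4 + (5 + ((-n)*g + g)*n))/7 = -4/7 + (-16 + (5 + (-g*n + g)*n))/7 = -4/7 + (-16 + (5 + (g - g*n)*n))/7 = -4/7 + (-16 + (5 + n*(g - g*n)))/7 = -4/7 + (-11 + n*(g - g*n))/7 = -4/7 + (-11/7 + n*(g - g*n)/7) = -15/7 + n*(g - g*n)/7)
(p(14, 5) + 450)/(y(18) + 210) = ((-15/7 - 1/7*5*14**2 + (1/7)*5*14) + 450)/(18 + 210) = ((-15/7 - 1/7*5*196 + 10) + 450)/228 = ((-15/7 - 140 + 10) + 450)*(1/228) = (-925/7 + 450)*(1/228) = (2225/7)*(1/228) = 2225/1596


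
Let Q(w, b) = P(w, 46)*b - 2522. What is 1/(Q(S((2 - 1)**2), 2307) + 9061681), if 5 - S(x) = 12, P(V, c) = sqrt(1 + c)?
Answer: 9059159/82068111641578 - 2307*sqrt(47)/82068111641578 ≈ 1.1019e-7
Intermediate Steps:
S(x) = -7 (S(x) = 5 - 1*12 = 5 - 12 = -7)
Q(w, b) = -2522 + b*sqrt(47) (Q(w, b) = sqrt(1 + 46)*b - 2522 = sqrt(47)*b - 2522 = b*sqrt(47) - 2522 = -2522 + b*sqrt(47))
1/(Q(S((2 - 1)**2), 2307) + 9061681) = 1/((-2522 + 2307*sqrt(47)) + 9061681) = 1/(9059159 + 2307*sqrt(47))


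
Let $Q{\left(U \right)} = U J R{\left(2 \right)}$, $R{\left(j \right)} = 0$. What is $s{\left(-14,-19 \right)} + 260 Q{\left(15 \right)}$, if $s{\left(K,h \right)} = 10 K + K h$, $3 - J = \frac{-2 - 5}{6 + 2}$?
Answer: $126$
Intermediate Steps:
$J = \frac{31}{8}$ ($J = 3 - \frac{-2 - 5}{6 + 2} = 3 - - \frac{7}{8} = 3 + \frac{7}{8} = \frac{31}{8} \approx 3.875$)
$Q{\left(U \right)} = 0$ ($Q{\left(U \right)} = U \frac{31}{8} \cdot 0 = \frac{31 U}{8} \cdot 0 = 0$)
$s{\left(-14,-19 \right)} + 260 Q{\left(15 \right)} = - 14 \left(10 - 19\right) + 260 \cdot 0 = \left(-14\right) \left(-9\right) + 0 = 126 + 0 = 126$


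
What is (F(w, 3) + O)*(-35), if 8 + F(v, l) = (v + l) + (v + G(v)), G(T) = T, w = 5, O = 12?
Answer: -770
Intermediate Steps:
F(v, l) = -8 + l + 3*v (F(v, l) = -8 + ((v + l) + (v + v)) = -8 + ((l + v) + 2*v) = -8 + (l + 3*v) = -8 + l + 3*v)
(F(w, 3) + O)*(-35) = ((-8 + 3 + 3*5) + 12)*(-35) = ((-8 + 3 + 15) + 12)*(-35) = (10 + 12)*(-35) = 22*(-35) = -770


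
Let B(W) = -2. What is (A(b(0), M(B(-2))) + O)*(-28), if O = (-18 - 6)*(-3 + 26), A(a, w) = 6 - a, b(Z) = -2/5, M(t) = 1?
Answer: 76384/5 ≈ 15277.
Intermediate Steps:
b(Z) = -2/5 (b(Z) = -2*1/5 = -2/5)
O = -552 (O = -24*23 = -552)
(A(b(0), M(B(-2))) + O)*(-28) = ((6 - 1*(-2/5)) - 552)*(-28) = ((6 + 2/5) - 552)*(-28) = (32/5 - 552)*(-28) = -2728/5*(-28) = 76384/5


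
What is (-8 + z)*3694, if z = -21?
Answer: -107126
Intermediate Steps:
(-8 + z)*3694 = (-8 - 21)*3694 = -29*3694 = -107126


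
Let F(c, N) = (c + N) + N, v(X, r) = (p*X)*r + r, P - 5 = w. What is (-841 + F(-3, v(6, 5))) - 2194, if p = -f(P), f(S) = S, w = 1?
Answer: -3388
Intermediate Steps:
P = 6 (P = 5 + 1 = 6)
p = -6 (p = -1*6 = -6)
v(X, r) = r - 6*X*r (v(X, r) = (-6*X)*r + r = -6*X*r + r = r - 6*X*r)
F(c, N) = c + 2*N (F(c, N) = (N + c) + N = c + 2*N)
(-841 + F(-3, v(6, 5))) - 2194 = (-841 + (-3 + 2*(5*(1 - 6*6)))) - 2194 = (-841 + (-3 + 2*(5*(1 - 36)))) - 2194 = (-841 + (-3 + 2*(5*(-35)))) - 2194 = (-841 + (-3 + 2*(-175))) - 2194 = (-841 + (-3 - 350)) - 2194 = (-841 - 353) - 2194 = -1194 - 2194 = -3388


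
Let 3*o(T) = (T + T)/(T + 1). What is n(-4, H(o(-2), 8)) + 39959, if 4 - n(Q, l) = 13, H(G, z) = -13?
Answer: 39950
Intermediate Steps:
o(T) = 2*T/(3*(1 + T)) (o(T) = ((T + T)/(T + 1))/3 = ((2*T)/(1 + T))/3 = (2*T/(1 + T))/3 = 2*T/(3*(1 + T)))
n(Q, l) = -9 (n(Q, l) = 4 - 1*13 = 4 - 13 = -9)
n(-4, H(o(-2), 8)) + 39959 = -9 + 39959 = 39950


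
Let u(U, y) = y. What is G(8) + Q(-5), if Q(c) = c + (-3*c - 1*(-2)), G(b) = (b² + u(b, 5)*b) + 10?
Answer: 126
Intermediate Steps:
G(b) = 10 + b² + 5*b (G(b) = (b² + 5*b) + 10 = 10 + b² + 5*b)
Q(c) = 2 - 2*c (Q(c) = c + (-3*c + 2) = c + (2 - 3*c) = 2 - 2*c)
G(8) + Q(-5) = (10 + 8² + 5*8) + (2 - 2*(-5)) = (10 + 64 + 40) + (2 + 10) = 114 + 12 = 126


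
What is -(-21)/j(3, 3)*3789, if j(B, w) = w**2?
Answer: 8841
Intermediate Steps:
-(-21)/j(3, 3)*3789 = -(-21)/(3**2)*3789 = -(-21)/9*3789 = -7*(-1/3)*3789 = (7/3)*3789 = 8841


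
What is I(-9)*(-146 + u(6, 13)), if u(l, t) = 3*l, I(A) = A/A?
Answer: -128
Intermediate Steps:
I(A) = 1
I(-9)*(-146 + u(6, 13)) = 1*(-146 + 3*6) = 1*(-146 + 18) = 1*(-128) = -128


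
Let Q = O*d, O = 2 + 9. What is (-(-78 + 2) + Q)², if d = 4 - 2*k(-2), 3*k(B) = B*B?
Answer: 73984/9 ≈ 8220.4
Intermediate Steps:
k(B) = B²/3 (k(B) = (B*B)/3 = B²/3)
O = 11
d = 4/3 (d = 4 - 2*(-2)²/3 = 4 - 2*4/3 = 4 - 8/3 = 4/3 ≈ 1.3333)
Q = 44/3 (Q = 11*(4/3) = 44/3 ≈ 14.667)
(-(-78 + 2) + Q)² = (-(-78 + 2) + 44/3)² = (-1*(-76) + 44/3)² = (76 + 44/3)² = (272/3)² = 73984/9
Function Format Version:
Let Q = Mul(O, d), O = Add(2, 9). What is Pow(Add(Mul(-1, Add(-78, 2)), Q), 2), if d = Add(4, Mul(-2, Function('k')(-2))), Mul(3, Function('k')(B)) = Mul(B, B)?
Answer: Rational(73984, 9) ≈ 8220.4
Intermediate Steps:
Function('k')(B) = Mul(Rational(1, 3), Pow(B, 2)) (Function('k')(B) = Mul(Rational(1, 3), Mul(B, B)) = Mul(Rational(1, 3), Pow(B, 2)))
O = 11
d = Rational(4, 3) (d = Add(4, Mul(-2, Mul(Rational(1, 3), Pow(-2, 2)))) = Add(4, Mul(-2, Mul(Rational(1, 3), 4))) = Add(4, Mul(-2, Rational(4, 3))) = Add(4, Rational(-8, 3)) = Rational(4, 3) ≈ 1.3333)
Q = Rational(44, 3) (Q = Mul(11, Rational(4, 3)) = Rational(44, 3) ≈ 14.667)
Pow(Add(Mul(-1, Add(-78, 2)), Q), 2) = Pow(Add(Mul(-1, Add(-78, 2)), Rational(44, 3)), 2) = Pow(Add(Mul(-1, -76), Rational(44, 3)), 2) = Pow(Add(76, Rational(44, 3)), 2) = Pow(Rational(272, 3), 2) = Rational(73984, 9)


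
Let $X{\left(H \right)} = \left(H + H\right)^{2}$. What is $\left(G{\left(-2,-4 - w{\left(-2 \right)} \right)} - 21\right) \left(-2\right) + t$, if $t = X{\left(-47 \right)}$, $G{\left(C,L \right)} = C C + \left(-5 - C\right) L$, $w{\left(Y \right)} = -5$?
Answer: $8876$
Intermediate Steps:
$X{\left(H \right)} = 4 H^{2}$ ($X{\left(H \right)} = \left(2 H\right)^{2} = 4 H^{2}$)
$G{\left(C,L \right)} = C^{2} + L \left(-5 - C\right)$
$t = 8836$ ($t = 4 \left(-47\right)^{2} = 4 \cdot 2209 = 8836$)
$\left(G{\left(-2,-4 - w{\left(-2 \right)} \right)} - 21\right) \left(-2\right) + t = \left(\left(\left(-2\right)^{2} - 5 \left(-4 - -5\right) - - 2 \left(-4 - -5\right)\right) - 21\right) \left(-2\right) + 8836 = \left(\left(4 - 5 \left(-4 + 5\right) - - 2 \left(-4 + 5\right)\right) - 21\right) \left(-2\right) + 8836 = \left(\left(4 - 5 - \left(-2\right) 1\right) - 21\right) \left(-2\right) + 8836 = \left(\left(4 - 5 + 2\right) - 21\right) \left(-2\right) + 8836 = \left(1 - 21\right) \left(-2\right) + 8836 = \left(-20\right) \left(-2\right) + 8836 = 40 + 8836 = 8876$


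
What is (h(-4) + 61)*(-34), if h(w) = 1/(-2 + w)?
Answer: -6205/3 ≈ -2068.3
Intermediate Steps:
(h(-4) + 61)*(-34) = (1/(-2 - 4) + 61)*(-34) = (1/(-6) + 61)*(-34) = (-1/6 + 61)*(-34) = (365/6)*(-34) = -6205/3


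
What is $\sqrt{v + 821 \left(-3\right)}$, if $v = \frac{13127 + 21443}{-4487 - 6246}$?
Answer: $\frac{i \sqrt{284101962617}}{10733} \approx 49.661 i$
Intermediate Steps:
$v = - \frac{34570}{10733}$ ($v = \frac{34570}{-10733} = 34570 \left(- \frac{1}{10733}\right) = - \frac{34570}{10733} \approx -3.2209$)
$\sqrt{v + 821 \left(-3\right)} = \sqrt{- \frac{34570}{10733} + 821 \left(-3\right)} = \sqrt{- \frac{34570}{10733} - 2463} = \sqrt{- \frac{26469949}{10733}} = \frac{i \sqrt{284101962617}}{10733}$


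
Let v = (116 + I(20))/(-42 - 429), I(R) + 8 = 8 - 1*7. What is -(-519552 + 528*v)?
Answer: 81588848/157 ≈ 5.1967e+5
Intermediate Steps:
I(R) = -7 (I(R) = -8 + (8 - 1*7) = -8 + (8 - 7) = -8 + 1 = -7)
v = -109/471 (v = (116 - 7)/(-42 - 429) = 109/(-471) = 109*(-1/471) = -109/471 ≈ -0.23142)
-(-519552 + 528*v) = -528/(1/(-41*24 - 109/471)) = -528/(1/(-984 - 109/471)) = -528/(1/(-463573/471)) = -528/(-471/463573) = -528*(-463573/471) = 81588848/157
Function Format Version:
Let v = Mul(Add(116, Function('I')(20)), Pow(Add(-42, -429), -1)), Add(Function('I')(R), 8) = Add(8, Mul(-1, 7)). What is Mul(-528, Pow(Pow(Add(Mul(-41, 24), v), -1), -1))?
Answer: Rational(81588848, 157) ≈ 5.1967e+5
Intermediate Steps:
Function('I')(R) = -7 (Function('I')(R) = Add(-8, Add(8, Mul(-1, 7))) = Add(-8, Add(8, -7)) = Add(-8, 1) = -7)
v = Rational(-109, 471) (v = Mul(Add(116, -7), Pow(Add(-42, -429), -1)) = Mul(109, Pow(-471, -1)) = Mul(109, Rational(-1, 471)) = Rational(-109, 471) ≈ -0.23142)
Mul(-528, Pow(Pow(Add(Mul(-41, 24), v), -1), -1)) = Mul(-528, Pow(Pow(Add(Mul(-41, 24), Rational(-109, 471)), -1), -1)) = Mul(-528, Pow(Pow(Add(-984, Rational(-109, 471)), -1), -1)) = Mul(-528, Pow(Pow(Rational(-463573, 471), -1), -1)) = Mul(-528, Pow(Rational(-471, 463573), -1)) = Mul(-528, Rational(-463573, 471)) = Rational(81588848, 157)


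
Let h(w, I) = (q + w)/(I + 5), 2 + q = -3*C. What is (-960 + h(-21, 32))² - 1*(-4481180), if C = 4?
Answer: 7398893445/1369 ≈ 5.4046e+6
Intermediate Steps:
q = -14 (q = -2 - 3*4 = -2 - 12 = -14)
h(w, I) = (-14 + w)/(5 + I) (h(w, I) = (-14 + w)/(I + 5) = (-14 + w)/(5 + I))
(-960 + h(-21, 32))² - 1*(-4481180) = (-960 + (-14 - 21)/(5 + 32))² - 1*(-4481180) = (-960 - 35/37)² + 4481180 = (-35555/37)² + 4481180 = 1264158025/1369 + 4481180 = 7398893445/1369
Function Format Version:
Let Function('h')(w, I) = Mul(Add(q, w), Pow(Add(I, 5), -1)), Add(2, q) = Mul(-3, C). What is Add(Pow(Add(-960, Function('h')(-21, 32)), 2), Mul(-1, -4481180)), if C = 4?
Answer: Rational(7398893445, 1369) ≈ 5.4046e+6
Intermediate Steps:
q = -14 (q = Add(-2, Mul(-3, 4)) = Add(-2, -12) = -14)
Function('h')(w, I) = Mul(Pow(Add(5, I), -1), Add(-14, w)) (Function('h')(w, I) = Mul(Add(-14, w), Pow(Add(I, 5), -1)) = Mul(Add(-14, w), Pow(Add(5, I), -1)) = Mul(Pow(Add(5, I), -1), Add(-14, w)))
Add(Pow(Add(-960, Function('h')(-21, 32)), 2), Mul(-1, -4481180)) = Add(Pow(Add(-960, Mul(Pow(Add(5, 32), -1), Add(-14, -21))), 2), Mul(-1, -4481180)) = Add(Pow(Add(-960, Mul(Pow(37, -1), -35)), 2), 4481180) = Add(Pow(Add(-960, Mul(Rational(1, 37), -35)), 2), 4481180) = Add(Pow(Add(-960, Rational(-35, 37)), 2), 4481180) = Add(Pow(Rational(-35555, 37), 2), 4481180) = Add(Rational(1264158025, 1369), 4481180) = Rational(7398893445, 1369)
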